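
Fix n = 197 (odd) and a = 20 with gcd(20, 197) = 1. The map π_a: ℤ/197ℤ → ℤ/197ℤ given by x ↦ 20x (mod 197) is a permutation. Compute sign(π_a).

-1

Orbit of 164 under x↦20x: [164, 128, 196, 177, 191, 77, 161]… (length divides ord_197(20)).
Cycle lengths of π_20 on ℤ/197ℤ: [28, 28, 28, 28, 28, 28, 28, 1]; 8 cycles in total.
Σ(ℓ_i−1) = 197−8 = 189; sign = (−1)^189 = -1.
Check: (20/197) = -1 by Zolotarev.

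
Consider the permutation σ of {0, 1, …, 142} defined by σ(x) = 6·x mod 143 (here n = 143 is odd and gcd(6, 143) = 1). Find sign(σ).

Orbit of 2 under x↦6x: [2, 12, 72, 3, 18, 108, 76]… (length divides ord_143(6)).
π_6 has 5 disjoint cycles with lengths [60, 60, 12, 10, 1] on {0,…,142}.
With 5 cycles on 143 points, sign = (−1)^{143−5} = +1.
Check: (6/143) = +1 by Zolotarev.

+1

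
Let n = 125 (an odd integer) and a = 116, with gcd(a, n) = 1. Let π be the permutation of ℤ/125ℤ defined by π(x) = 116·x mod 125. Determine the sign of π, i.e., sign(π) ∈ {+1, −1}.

Trace 36: π^k(36) = [36, 51, 41, 6, 71, 111, 1] for k=0..6.
Decompose π into cycles: lengths [25, 25, 25, 25, 5, 5, 5, 5, 1, 1, 1, 1, 1] (13 cycles, including the fixed point 0).
n − c = 125 − 13 = 112; sign = (−1)^112 = +1.
(116|125)_J = +1 (Zolotarev's lemma cross-check).

+1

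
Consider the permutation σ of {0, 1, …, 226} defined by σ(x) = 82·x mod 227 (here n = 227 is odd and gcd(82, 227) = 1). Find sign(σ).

+1

Orbit of 134 under x↦82x: [134, 92, 53, 33, 209, 113, 186]… (length divides ord_227(82)).
Cycle type of π: 113×2 + 1; total 3 cycles.
sign(π) = (−1)^{n − #cycles} = (−1)^{227−3} = (−1)^224 = +1.
Check: (82/227) = +1 by Zolotarev.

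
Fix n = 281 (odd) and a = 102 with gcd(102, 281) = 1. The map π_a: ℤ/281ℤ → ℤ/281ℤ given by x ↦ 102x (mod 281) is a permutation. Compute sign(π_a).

-1

Orbit of 151 under x↦102x: [151, 228, 214, 191, 93, 213, 89]… (length divides ord_281(102)).
π_102 has 8 disjoint cycles with lengths [40, 40, 40, 40, 40, 40, 40, 1] on {0,…,280}.
281 − 8 = 273 transpositions; sign(π) = (−1)^273 = -1.
The Jacobi symbol (102|281) = -1 (Zolotarev) agrees.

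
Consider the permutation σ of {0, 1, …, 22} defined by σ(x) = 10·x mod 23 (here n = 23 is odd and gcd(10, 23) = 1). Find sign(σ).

Trace 10: π^k(10) = [10, 8, 11, 18, 19, 6, 14] for k=0..6.
Cycle lengths of π_10 on ℤ/23ℤ: [22, 1]; 2 cycles in total.
23 − 2 = 21 transpositions; sign(π) = (−1)^21 = -1.

-1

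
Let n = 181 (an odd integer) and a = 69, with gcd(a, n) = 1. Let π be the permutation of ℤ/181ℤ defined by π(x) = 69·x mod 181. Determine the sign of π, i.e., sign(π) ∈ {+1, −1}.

-1

Orbit of 174 under x↦69x: [174, 60, 158, 42, 2, 138, 110]… (length divides ord_181(69)).
π_69 has 2 disjoint cycles with lengths [180, 1] on {0,…,180}.
sign(π) = (−1)^{n − #cycles} = (−1)^{181−2} = (−1)^179 = -1.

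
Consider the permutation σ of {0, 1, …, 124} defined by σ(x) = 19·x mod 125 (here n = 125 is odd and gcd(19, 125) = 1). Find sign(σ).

+1

Orbit of 4 under x↦19x: [4, 76, 69, 61, 34, 21, 24]… (length divides ord_125(19)).
Decompose π into cycles: lengths [50, 50, 10, 10, 2, 2, 1] (7 cycles, including the fixed point 0).
sign(π) = (−1)^{n − #cycles} = (−1)^{125−7} = (−1)^118 = +1.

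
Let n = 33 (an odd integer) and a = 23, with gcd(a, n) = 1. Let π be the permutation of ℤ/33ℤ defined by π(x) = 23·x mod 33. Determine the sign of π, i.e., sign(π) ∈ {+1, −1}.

Orbit of 1 under x↦23x: [1, 23]… (length divides ord_33(23)).
Cycle type of π: 2×11 + 1×11; total 22 cycles.
With 22 cycles on 33 points, sign = (−1)^{33−22} = -1.

-1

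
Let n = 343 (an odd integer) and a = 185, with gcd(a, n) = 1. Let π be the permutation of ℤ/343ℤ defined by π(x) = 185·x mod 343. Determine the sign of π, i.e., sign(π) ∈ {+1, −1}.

-1

Orbit of 20 under x↦185x: [20, 270, 215, 330, 339, 289, 300]… (length divides ord_343(185)).
π_185 has 4 disjoint cycles with lengths [294, 42, 6, 1] on {0,…,342}.
Σ(ℓ_i−1) = 343−4 = 339; sign = (−1)^339 = -1.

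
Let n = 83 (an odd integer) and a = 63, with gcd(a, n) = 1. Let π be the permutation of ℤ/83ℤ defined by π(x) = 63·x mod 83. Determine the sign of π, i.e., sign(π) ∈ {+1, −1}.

+1

Trace 59: π^k(59) = [59, 65, 28, 21, 78, 17, 75] for k=0..6.
The orbit structure of x ↦ 63x mod 83: 3 orbits of sizes [41, 41, 1].
sign(π) = (−1)^{n − #cycles} = (−1)^{83−3} = (−1)^80 = +1.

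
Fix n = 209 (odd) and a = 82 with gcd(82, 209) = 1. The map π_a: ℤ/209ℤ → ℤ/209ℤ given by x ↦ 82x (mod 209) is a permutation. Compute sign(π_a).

+1

Start at x=119: 119 → 144 → 104 → 168 → 191 → 196 → 188 → … (one orbit).
Cycle type of π: 45×4 + 9×2 + 5×2 + 1; total 9 cycles.
With 9 cycles on 209 points, sign = (−1)^{209−9} = +1.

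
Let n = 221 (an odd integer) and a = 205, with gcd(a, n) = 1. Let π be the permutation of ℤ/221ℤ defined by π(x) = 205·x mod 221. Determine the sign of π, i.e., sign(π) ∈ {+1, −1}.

Orbit of 205 under x↦205x: [205, 35, 103, 120, 69, 1]… (length divides ord_221(205)).
The orbit structure of x ↦ 205x mod 221: 51 orbits of sizes [6, 6, 6, 6, 6, 6, 6, 6, 6, 6, 6, 6, 6, 6, 6, 6, 6, 6, 6, 6, 6, 6, 6, 6, 6, 6, 6, 6, 6, 6, 6, 6, 6, 6, 1, 1, 1, 1, 1, 1, 1, 1, 1, 1, 1, 1, 1, 1, 1, 1, 1].
With 51 cycles on 221 points, sign = (−1)^{221−51} = +1.
The Jacobi symbol (205|221) = +1 (Zolotarev) agrees.

+1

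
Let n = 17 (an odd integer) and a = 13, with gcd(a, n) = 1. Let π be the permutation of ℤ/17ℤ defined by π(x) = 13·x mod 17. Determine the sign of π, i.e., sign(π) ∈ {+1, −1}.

Start at x=1: 1 → 13 → 16 → 4 → 1 (one orbit).
Cycle lengths of π_13 on ℤ/17ℤ: [4, 4, 4, 4, 1]; 5 cycles in total.
Σ(ℓ_i−1) = 17−5 = 12; sign = (−1)^12 = +1.

+1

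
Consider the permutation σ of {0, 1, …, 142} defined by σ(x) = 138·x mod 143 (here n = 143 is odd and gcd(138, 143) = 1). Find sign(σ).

Trace 138: π^k(138) = [138, 25, 18, 53, 21, 38, 96] for k=0..6.
π_138 has 11 disjoint cycles with lengths [20, 20, 20, 20, 20, 20, 10, 4, 4, 4, 1] on {0,…,142}.
11 cycles on 143: each ℓ→(−1)^(ℓ−1), product (−1)^132 = +1.
The Jacobi symbol (138|143) = +1 (Zolotarev) agrees.

+1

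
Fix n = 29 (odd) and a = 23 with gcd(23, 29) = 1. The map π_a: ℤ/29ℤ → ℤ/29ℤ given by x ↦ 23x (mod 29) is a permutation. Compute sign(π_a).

+1

Orbit of 16 under x↦23x: [16, 20, 25, 24, 1, 23, 7]… (length divides ord_29(23)).
The orbit structure of x ↦ 23x mod 29: 5 orbits of sizes [7, 7, 7, 7, 1].
Σ(ℓ_i−1) = 29−5 = 24; sign = (−1)^24 = +1.
Via Zolotarev, sign(π_{23}) = (23|29) = +1.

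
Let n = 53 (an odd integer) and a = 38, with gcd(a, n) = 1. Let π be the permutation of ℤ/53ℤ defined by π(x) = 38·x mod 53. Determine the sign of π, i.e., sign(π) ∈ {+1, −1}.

Trace 29: π^k(29) = [29, 42, 6, 16, 25, 49, 7] for k=0..6.
Cycle type of π: 26×2 + 1; total 3 cycles.
sign(π) = (−1)^{n − #cycles} = (−1)^{53−3} = (−1)^50 = +1.

+1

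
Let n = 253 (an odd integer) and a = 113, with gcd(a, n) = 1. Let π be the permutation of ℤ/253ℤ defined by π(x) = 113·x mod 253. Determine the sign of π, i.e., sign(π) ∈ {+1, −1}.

-1

Trace 80: π^k(80) = [80, 185, 159, 4, 199, 223, 152] for k=0..6.
6 cycles of lengths [110, 110, 22, 5, 5, 1].
n − c = 253 − 6 = 247; sign = (−1)^247 = -1.
Via Zolotarev, sign(π_{113}) = (113|253) = -1.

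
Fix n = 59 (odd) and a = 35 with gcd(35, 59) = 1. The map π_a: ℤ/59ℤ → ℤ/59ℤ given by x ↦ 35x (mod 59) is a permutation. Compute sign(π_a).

Start at x=15: 15 → 53 → 26 → 25 → 49 → 4 → 22 → … (one orbit).
π_35 has 3 disjoint cycles with lengths [29, 29, 1] on {0,…,58}.
sign(π) = (−1)^{n − #cycles} = (−1)^{59−3} = (−1)^56 = +1.

+1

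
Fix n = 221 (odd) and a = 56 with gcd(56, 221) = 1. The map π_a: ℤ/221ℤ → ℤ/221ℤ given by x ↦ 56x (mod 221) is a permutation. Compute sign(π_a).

-1

Orbit of 55 under x↦56x: [55, 207, 100, 75, 1, 56, 42]… (length divides ord_221(56)).
π_56 has 8 disjoint cycles with lengths [48, 48, 48, 48, 16, 6, 6, 1] on {0,…,220}.
n − c = 221 − 8 = 213; sign = (−1)^213 = -1.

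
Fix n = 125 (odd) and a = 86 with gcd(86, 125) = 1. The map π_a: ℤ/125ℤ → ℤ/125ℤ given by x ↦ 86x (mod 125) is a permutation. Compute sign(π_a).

Orbit of 91 under x↦86x: [91, 76, 36, 96, 6, 16, 1]… (length divides ord_125(86)).
Cycle type of π: 25×4 + 5×4 + 1×5; total 13 cycles.
125 − 13 = 112 transpositions; sign(π) = (−1)^112 = +1.

+1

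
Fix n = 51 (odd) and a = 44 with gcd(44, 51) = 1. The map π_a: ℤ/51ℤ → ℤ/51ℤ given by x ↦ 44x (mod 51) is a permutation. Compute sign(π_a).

Trace 5: π^k(5) = [5, 16, 41, 19, 20, 13, 11] for k=0..6.
Cycle type of π: 16×3 + 2 + 1; total 5 cycles.
With 5 cycles on 51 points, sign = (−1)^{51−5} = +1.

+1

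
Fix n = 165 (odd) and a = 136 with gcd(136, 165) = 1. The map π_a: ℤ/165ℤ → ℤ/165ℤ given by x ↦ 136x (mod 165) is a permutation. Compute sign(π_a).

+1

Trace 91: π^k(91) = [91, 1, 136, 16, 31] for k=0..4.
Cycle type of π: 5×30 + 1×15; total 45 cycles.
45 cycles on 165: each ℓ→(−1)^(ℓ−1), product (−1)^120 = +1.
(136|165)_J = +1 (Zolotarev's lemma cross-check).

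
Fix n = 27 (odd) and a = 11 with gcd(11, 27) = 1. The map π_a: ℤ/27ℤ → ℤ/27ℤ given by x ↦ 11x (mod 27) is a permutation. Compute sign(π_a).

-1

Start at x=23: 23 → 10 → 2 → 22 → 26 → 16 → 14 → … (one orbit).
Cycle lengths of π_11 on ℤ/27ℤ: [18, 6, 2, 1]; 4 cycles in total.
n − c = 27 − 4 = 23; sign = (−1)^23 = -1.
Check: (11/27) = -1 by Zolotarev.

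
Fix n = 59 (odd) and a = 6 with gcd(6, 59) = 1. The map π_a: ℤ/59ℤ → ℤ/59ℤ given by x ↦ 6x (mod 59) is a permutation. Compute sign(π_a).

Orbit of 31 under x↦6x: [31, 9, 54, 29, 56, 41, 10]… (length divides ord_59(6)).
Cycle lengths of π_6 on ℤ/59ℤ: [58, 1]; 2 cycles in total.
n − c = 59 − 2 = 57; sign = (−1)^57 = -1.

-1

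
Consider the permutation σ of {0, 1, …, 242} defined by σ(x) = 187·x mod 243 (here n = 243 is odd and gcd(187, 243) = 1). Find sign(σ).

+1

Start at x=43: 43 → 22 → 226 → 223 → 148 → 217 → 241 → … (one orbit).
Cycle lengths of π_187 on ℤ/243ℤ: [81, 81, 27, 27, 9, 9, 3, 3, 1, 1, 1]; 11 cycles in total.
11 cycles on 243: each ℓ→(−1)^(ℓ−1), product (−1)^232 = +1.
(187|243)_J = +1 (Zolotarev's lemma cross-check).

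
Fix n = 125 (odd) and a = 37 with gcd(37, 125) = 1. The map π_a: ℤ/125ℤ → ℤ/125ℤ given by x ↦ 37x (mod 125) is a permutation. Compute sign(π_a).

Trace 28: π^k(28) = [28, 36, 82, 34, 8, 46, 77] for k=0..6.
4 cycles of lengths [100, 20, 4, 1].
sign(π) = (−1)^{n − #cycles} = (−1)^{125−4} = (−1)^121 = -1.
Via Zolotarev, sign(π_{37}) = (37|125) = -1.

-1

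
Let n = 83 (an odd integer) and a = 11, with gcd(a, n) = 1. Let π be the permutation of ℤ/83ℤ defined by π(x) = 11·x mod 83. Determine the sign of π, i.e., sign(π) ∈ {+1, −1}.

+1

Trace 28: π^k(28) = [28, 59, 68, 1, 11, 38, 3] for k=0..6.
The orbit structure of x ↦ 11x mod 83: 3 orbits of sizes [41, 41, 1].
83 − 3 = 80 transpositions; sign(π) = (−1)^80 = +1.
Zolotarev: (11|83) = +1, matching the cycle-count sign.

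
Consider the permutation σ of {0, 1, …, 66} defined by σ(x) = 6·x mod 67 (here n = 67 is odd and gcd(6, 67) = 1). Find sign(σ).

+1

Trace 49: π^k(49) = [49, 26, 22, 65, 55, 62, 37] for k=0..6.
3 cycles of lengths [33, 33, 1].
n − c = 67 − 3 = 64; sign = (−1)^64 = +1.
(6|67)_J = +1 (Zolotarev's lemma cross-check).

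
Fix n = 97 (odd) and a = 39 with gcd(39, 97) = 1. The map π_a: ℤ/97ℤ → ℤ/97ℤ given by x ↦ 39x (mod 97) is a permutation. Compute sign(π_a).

-1

Start at x=9: 9 → 60 → 12 → 80 → 16 → 42 → 86 → … (one orbit).
2 cycles of lengths [96, 1].
With 2 cycles on 97 points, sign = (−1)^{97−2} = -1.
Via Zolotarev, sign(π_{39}) = (39|97) = -1.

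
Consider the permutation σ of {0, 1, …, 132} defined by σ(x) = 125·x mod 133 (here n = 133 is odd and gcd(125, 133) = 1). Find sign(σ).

Orbit of 1 under x↦125x: [1, 125, 64, 20, 106, 83]… (length divides ord_133(125)).
28 cycles of lengths [6, 6, 6, 6, 6, 6, 6, 6, 6, 6, 6, 6, 6, 6, 6, 6, 6, 6, 3, 3, 3, 3, 3, 3, 2, 2, 2, 1].
n − c = 133 − 28 = 105; sign = (−1)^105 = -1.

-1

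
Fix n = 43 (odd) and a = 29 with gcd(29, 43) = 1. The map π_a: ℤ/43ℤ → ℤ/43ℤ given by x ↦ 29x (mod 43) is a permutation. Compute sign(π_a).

Trace 1: π^k(1) = [1, 29, 24, 8, 17, 20, 21] for k=0..6.
Cycle type of π: 42 + 1; total 2 cycles.
43 − 2 = 41 transpositions; sign(π) = (−1)^41 = -1.

-1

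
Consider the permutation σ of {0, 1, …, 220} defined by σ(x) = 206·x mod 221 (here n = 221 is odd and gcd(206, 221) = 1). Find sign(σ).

Trace 4: π^k(4) = [4, 161, 16, 202, 64, 145, 35] for k=0..6.
12 cycles of lengths [24, 24, 24, 24, 24, 24, 24, 24, 12, 8, 8, 1].
n − c = 221 − 12 = 209; sign = (−1)^209 = -1.
Check: (206/221) = -1 by Zolotarev.

-1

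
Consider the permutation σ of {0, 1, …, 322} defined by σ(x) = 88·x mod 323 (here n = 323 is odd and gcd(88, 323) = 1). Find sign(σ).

Trace 113: π^k(113) = [113, 254, 65, 229, 126, 106, 284] for k=0..6.
Cycle lengths of π_88 on ℤ/323ℤ: [48, 48, 48, 48, 48, 48, 16, 6, 6, 6, 1]; 11 cycles in total.
n − c = 323 − 11 = 312; sign = (−1)^312 = +1.
Check: (88/323) = +1 by Zolotarev.

+1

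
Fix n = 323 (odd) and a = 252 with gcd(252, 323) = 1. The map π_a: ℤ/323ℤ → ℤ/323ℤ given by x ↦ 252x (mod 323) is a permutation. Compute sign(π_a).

Orbit of 130 under x↦252x: [130, 137, 286, 43, 177, 30, 131]… (length divides ord_323(252)).
π_252 has 6 disjoint cycles with lengths [144, 144, 16, 9, 9, 1] on {0,…,322}.
6 cycles on 323: each ℓ→(−1)^(ℓ−1), product (−1)^317 = -1.
The Jacobi symbol (252|323) = -1 (Zolotarev) agrees.

-1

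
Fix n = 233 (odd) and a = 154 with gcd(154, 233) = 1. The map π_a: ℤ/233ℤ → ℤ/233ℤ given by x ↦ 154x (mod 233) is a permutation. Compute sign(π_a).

-1

Orbit of 163 under x↦154x: [163, 171, 5, 71, 216, 178, 151]… (length divides ord_233(154)).
Decompose π into cycles: lengths [232, 1] (2 cycles, including the fixed point 0).
2 cycles on 233: each ℓ→(−1)^(ℓ−1), product (−1)^231 = -1.
Via Zolotarev, sign(π_{154}) = (154|233) = -1.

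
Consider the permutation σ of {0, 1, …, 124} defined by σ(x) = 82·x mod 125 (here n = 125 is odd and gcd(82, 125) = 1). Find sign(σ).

-1

Trace 82: π^k(82) = [82, 99, 118, 51, 57, 49, 18] for k=0..6.
Decompose π into cycles: lengths [20, 20, 20, 20, 20, 4, 4, 4, 4, 4, 4, 1] (12 cycles, including the fixed point 0).
12 cycles on 125: each ℓ→(−1)^(ℓ−1), product (−1)^113 = -1.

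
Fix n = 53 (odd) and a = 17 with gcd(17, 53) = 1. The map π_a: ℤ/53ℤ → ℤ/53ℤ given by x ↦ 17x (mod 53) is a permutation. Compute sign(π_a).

Start at x=40: 40 → 44 → 6 → 49 → 38 → 10 → 11 → … (one orbit).
Cycle lengths of π_17 on ℤ/53ℤ: [26, 26, 1]; 3 cycles in total.
Σ(ℓ_i−1) = 53−3 = 50; sign = (−1)^50 = +1.
Via Zolotarev, sign(π_{17}) = (17|53) = +1.

+1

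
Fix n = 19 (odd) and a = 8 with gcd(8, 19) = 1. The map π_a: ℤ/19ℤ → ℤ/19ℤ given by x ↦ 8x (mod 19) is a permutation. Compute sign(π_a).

Trace 1: π^k(1) = [1, 8, 7, 18, 11, 12] for k=0..5.
4 cycles of lengths [6, 6, 6, 1].
sign(π) = (−1)^{n − #cycles} = (−1)^{19−4} = (−1)^15 = -1.
Zolotarev: (8|19) = -1, matching the cycle-count sign.

-1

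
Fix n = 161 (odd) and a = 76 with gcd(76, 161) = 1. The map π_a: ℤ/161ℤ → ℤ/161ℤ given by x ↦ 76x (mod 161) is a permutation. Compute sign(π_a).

Trace 34: π^k(34) = [34, 8, 125, 1, 76, 141, 90] for k=0..6.
Cycle lengths of π_76 on ℤ/161ℤ: [22, 22, 22, 22, 22, 22, 22, 2, 2, 2, 1]; 11 cycles in total.
n − c = 161 − 11 = 150; sign = (−1)^150 = +1.
Via Zolotarev, sign(π_{76}) = (76|161) = +1.

+1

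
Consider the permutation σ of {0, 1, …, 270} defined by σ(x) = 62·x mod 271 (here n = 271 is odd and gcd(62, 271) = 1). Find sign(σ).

+1

Trace 4: π^k(4) = [4, 248, 200, 205, 244, 223, 5] for k=0..6.
π_62 has 3 disjoint cycles with lengths [135, 135, 1] on {0,…,270}.
3 cycles on 271: each ℓ→(−1)^(ℓ−1), product (−1)^268 = +1.
Zolotarev: (62|271) = +1, matching the cycle-count sign.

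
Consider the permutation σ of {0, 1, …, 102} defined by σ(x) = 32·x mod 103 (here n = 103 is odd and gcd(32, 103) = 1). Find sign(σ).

+1

Start at x=18: 18 → 61 → 98 → 46 → 30 → 33 → 26 → … (one orbit).
Cycle type of π: 51×2 + 1; total 3 cycles.
n − c = 103 − 3 = 100; sign = (−1)^100 = +1.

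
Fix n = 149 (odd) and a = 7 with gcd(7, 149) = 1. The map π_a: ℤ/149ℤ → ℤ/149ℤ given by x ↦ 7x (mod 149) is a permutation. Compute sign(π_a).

Start at x=61: 61 → 129 → 9 → 63 → 143 → 107 → 4 → … (one orbit).
3 cycles of lengths [74, 74, 1].
149 − 3 = 146 transpositions; sign(π) = (−1)^146 = +1.
The Jacobi symbol (7|149) = +1 (Zolotarev) agrees.

+1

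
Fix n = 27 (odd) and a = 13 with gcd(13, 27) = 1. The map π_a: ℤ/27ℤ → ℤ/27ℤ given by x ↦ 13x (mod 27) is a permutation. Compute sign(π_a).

Trace 7: π^k(7) = [7, 10, 22, 16, 19, 4, 25] for k=0..6.
Cycle type of π: 9×2 + 3×2 + 1×3; total 7 cycles.
7 cycles on 27: each ℓ→(−1)^(ℓ−1), product (−1)^20 = +1.
Via Zolotarev, sign(π_{13}) = (13|27) = +1.

+1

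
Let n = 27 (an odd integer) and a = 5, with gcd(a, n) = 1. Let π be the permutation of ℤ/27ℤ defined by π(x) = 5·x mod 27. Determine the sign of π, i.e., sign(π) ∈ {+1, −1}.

-1

Trace 22: π^k(22) = [22, 2, 10, 23, 7, 8, 13] for k=0..6.
Cycle type of π: 18 + 6 + 2 + 1; total 4 cycles.
Σ(ℓ_i−1) = 27−4 = 23; sign = (−1)^23 = -1.
Via Zolotarev, sign(π_{5}) = (5|27) = -1.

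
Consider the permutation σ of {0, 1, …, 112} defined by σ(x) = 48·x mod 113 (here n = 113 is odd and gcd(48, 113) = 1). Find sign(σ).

-1

Start at x=35: 35 → 98 → 71 → 18 → 73 → 1 → 48 → … (one orbit).
8 cycles of lengths [16, 16, 16, 16, 16, 16, 16, 1].
113 − 8 = 105 transpositions; sign(π) = (−1)^105 = -1.
The Jacobi symbol (48|113) = -1 (Zolotarev) agrees.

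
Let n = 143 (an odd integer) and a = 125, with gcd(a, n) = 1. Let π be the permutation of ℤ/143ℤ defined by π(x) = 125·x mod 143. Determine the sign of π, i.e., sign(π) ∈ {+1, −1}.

Start at x=25: 25 → 122 → 92 → 60 → 64 → 135 → 1 → … (one orbit).
12 cycles of lengths [20, 20, 20, 20, 20, 20, 5, 5, 4, 4, 4, 1].
143 − 12 = 131 transpositions; sign(π) = (−1)^131 = -1.
The Jacobi symbol (125|143) = -1 (Zolotarev) agrees.

-1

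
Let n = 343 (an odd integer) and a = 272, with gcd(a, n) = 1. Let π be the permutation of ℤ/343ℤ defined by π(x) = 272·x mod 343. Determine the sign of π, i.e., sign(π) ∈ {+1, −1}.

-1

Orbit of 76 under x↦272x: [76, 92, 328, 36, 188, 29, 342]… (length divides ord_343(272)).
Cycle lengths of π_272 on ℤ/343ℤ: [98, 98, 98, 14, 14, 14, 2, 2, 2, 1]; 10 cycles in total.
Σ(ℓ_i−1) = 343−10 = 333; sign = (−1)^333 = -1.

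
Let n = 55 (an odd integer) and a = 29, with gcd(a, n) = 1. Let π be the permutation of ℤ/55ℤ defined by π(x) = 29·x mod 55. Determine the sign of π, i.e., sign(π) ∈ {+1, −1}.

Orbit of 29 under x↦29x: [29, 16, 24, 36, 54, 26, 39]… (length divides ord_55(29)).
8 cycles of lengths [10, 10, 10, 10, 10, 2, 2, 1].
n − c = 55 − 8 = 47; sign = (−1)^47 = -1.
(29|55)_J = -1 (Zolotarev's lemma cross-check).

-1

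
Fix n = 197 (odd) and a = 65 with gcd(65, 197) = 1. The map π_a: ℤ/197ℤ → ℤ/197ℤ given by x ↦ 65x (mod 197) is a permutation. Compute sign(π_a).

+1

Trace 121: π^k(121) = [121, 182, 10, 59, 92, 70, 19] for k=0..6.
Decompose π into cycles: lengths [98, 98, 1] (3 cycles, including the fixed point 0).
sign(π) = (−1)^{n − #cycles} = (−1)^{197−3} = (−1)^194 = +1.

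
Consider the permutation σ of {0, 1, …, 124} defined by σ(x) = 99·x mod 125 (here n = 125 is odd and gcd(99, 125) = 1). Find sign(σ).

+1

Trace 51: π^k(51) = [51, 49, 101, 124, 26, 74, 76] for k=0..6.
Decompose π into cycles: lengths [10, 10, 10, 10, 10, 10, 10, 10, 10, 10, 2, 2, 2, 2, 2, 2, 2, 2, 2, 2, 2, 2, 1] (23 cycles, including the fixed point 0).
23 cycles on 125: each ℓ→(−1)^(ℓ−1), product (−1)^102 = +1.
The Jacobi symbol (99|125) = +1 (Zolotarev) agrees.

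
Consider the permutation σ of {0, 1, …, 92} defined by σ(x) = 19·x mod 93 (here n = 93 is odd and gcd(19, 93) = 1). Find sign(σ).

+1

Start at x=28: 28 → 67 → 64 → 7 → 40 → 16 → 25 → … (one orbit).
Cycle type of π: 15×6 + 1×3; total 9 cycles.
sign(π) = (−1)^{n − #cycles} = (−1)^{93−9} = (−1)^84 = +1.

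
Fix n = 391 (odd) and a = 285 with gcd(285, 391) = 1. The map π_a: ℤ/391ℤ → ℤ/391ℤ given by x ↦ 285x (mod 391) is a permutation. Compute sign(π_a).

+1

Start at x=353: 353 → 118 → 4 → 358 → 370 → 271 → 208 → … (one orbit).
Cycle type of π: 44×8 + 11×2 + 4×4 + 1; total 15 cycles.
15 cycles on 391: each ℓ→(−1)^(ℓ−1), product (−1)^376 = +1.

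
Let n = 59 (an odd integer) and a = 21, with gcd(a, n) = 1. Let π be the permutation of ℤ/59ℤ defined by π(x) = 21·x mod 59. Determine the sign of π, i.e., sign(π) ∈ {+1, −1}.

+1

Start at x=22: 22 → 49 → 26 → 15 → 20 → 7 → 29 → … (one orbit).
Cycle type of π: 29×2 + 1; total 3 cycles.
Σ(ℓ_i−1) = 59−3 = 56; sign = (−1)^56 = +1.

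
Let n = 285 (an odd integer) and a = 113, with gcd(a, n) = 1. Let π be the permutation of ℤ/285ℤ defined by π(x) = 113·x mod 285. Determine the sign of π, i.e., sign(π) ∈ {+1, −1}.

Orbit of 1 under x↦113x: [1, 113, 229, 227]… (length divides ord_285(113)).
Decompose π into cycles: lengths [4, 4, 4, 4, 4, 4, 4, 4, 4, 4, 4, 4, 4, 4, 4, 4, 4, 4, 4, 4, 4, 4, 4, 4, 4, 4, 4, 4, 4, 4, 4, 4, 4, 4, 4, 4, 4, 4, 4, 4, 4, 4, 4, 4, 4, 4, 4, 4, 4, 4, 4, 4, 4, 4, 4, 4, 4, 2, 2, 2, 2, 2, 2, 2, 2, 2, 2, 2, 2, 2, 2, 2, 2, 2, 2, 2, 2, 2, 2, 2, 2, 2, 2, 2, 2, 1] (86 cycles, including the fixed point 0).
86 cycles on 285: each ℓ→(−1)^(ℓ−1), product (−1)^199 = -1.
Via Zolotarev, sign(π_{113}) = (113|285) = -1.

-1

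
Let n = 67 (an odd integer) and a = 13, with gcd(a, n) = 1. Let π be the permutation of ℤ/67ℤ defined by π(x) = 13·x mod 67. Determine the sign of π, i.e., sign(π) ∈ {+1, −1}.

-1

Start at x=16: 16 → 7 → 24 → 44 → 36 → 66 → 54 → … (one orbit).
Cycle lengths of π_13 on ℤ/67ℤ: [66, 1]; 2 cycles in total.
2 cycles on 67: each ℓ→(−1)^(ℓ−1), product (−1)^65 = -1.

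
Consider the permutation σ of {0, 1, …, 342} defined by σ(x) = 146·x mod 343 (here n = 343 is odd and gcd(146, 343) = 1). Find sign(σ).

Orbit of 148 under x↦146x: [148, 342, 197, 293, 246, 244, 295]… (length divides ord_343(146)).
π_146 has 46 disjoint cycles with lengths [14, 14, 14, 14, 14, 14, 14, 14, 14, 14, 14, 14, 14, 14, 14, 14, 14, 14, 14, 14, 14, 2, 2, 2, 2, 2, 2, 2, 2, 2, 2, 2, 2, 2, 2, 2, 2, 2, 2, 2, 2, 2, 2, 2, 2, 1] on {0,…,342}.
n − c = 343 − 46 = 297; sign = (−1)^297 = -1.

-1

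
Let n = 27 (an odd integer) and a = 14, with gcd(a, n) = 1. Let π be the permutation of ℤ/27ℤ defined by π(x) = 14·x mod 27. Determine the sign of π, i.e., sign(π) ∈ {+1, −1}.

Start at x=14: 14 → 7 → 17 → 22 → 11 → 19 → 23 → … (one orbit).
Cycle lengths of π_14 on ℤ/27ℤ: [18, 6, 2, 1]; 4 cycles in total.
sign(π) = (−1)^{n − #cycles} = (−1)^{27−4} = (−1)^23 = -1.

-1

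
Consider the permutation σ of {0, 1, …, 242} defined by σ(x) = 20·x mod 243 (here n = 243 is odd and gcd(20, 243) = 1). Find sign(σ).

Orbit of 154 under x↦20x: [154, 164, 121, 233, 43, 131, 190]… (length divides ord_243(20)).
π_20 has 6 disjoint cycles with lengths [162, 54, 18, 6, 2, 1] on {0,…,242}.
243 − 6 = 237 transpositions; sign(π) = (−1)^237 = -1.
Check: (20/243) = -1 by Zolotarev.

-1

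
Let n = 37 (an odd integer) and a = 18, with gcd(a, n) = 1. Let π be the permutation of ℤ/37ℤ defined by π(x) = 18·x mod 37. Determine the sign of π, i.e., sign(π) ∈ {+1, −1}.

-1

Trace 29: π^k(29) = [29, 4, 35, 1, 18, 28, 23] for k=0..6.
2 cycles of lengths [36, 1].
37 − 2 = 35 transpositions; sign(π) = (−1)^35 = -1.
The Jacobi symbol (18|37) = -1 (Zolotarev) agrees.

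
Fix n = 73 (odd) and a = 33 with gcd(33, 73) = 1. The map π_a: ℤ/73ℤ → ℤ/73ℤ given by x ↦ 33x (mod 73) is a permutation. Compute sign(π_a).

-1

Trace 42: π^k(42) = [42, 72, 40, 6, 52, 37, 53] for k=0..6.
2 cycles of lengths [72, 1].
2 cycles on 73: each ℓ→(−1)^(ℓ−1), product (−1)^71 = -1.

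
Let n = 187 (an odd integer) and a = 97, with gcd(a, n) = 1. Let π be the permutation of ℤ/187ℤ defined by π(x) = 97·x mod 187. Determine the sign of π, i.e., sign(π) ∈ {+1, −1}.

Orbit of 91 under x↦97x: [91, 38, 133, 185, 180, 69, 148]… (length divides ord_187(97)).
6 cycles of lengths [80, 80, 16, 5, 5, 1].
187 − 6 = 181 transpositions; sign(π) = (−1)^181 = -1.
Check: (97/187) = -1 by Zolotarev.

-1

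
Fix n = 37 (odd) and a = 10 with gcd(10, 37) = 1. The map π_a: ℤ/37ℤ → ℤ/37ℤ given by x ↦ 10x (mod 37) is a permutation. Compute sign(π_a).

+1

Trace 10: π^k(10) = [10, 26, 1] for k=0..2.
Cycle type of π: 3×12 + 1; total 13 cycles.
n − c = 37 − 13 = 24; sign = (−1)^24 = +1.
Zolotarev: (10|37) = +1, matching the cycle-count sign.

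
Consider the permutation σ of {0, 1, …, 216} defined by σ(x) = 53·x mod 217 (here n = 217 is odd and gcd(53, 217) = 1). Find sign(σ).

Trace 102: π^k(102) = [102, 198, 78, 11, 149, 85, 165] for k=0..6.
Cycle type of π: 30×7 + 3×2 + 1; total 10 cycles.
With 10 cycles on 217 points, sign = (−1)^{217−10} = -1.

-1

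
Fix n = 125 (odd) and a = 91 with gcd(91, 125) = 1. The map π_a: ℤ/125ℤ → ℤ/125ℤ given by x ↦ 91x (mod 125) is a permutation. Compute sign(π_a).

Trace 101: π^k(101) = [101, 66, 6, 46, 61, 51, 16] for k=0..6.
Cycle lengths of π_91 on ℤ/125ℤ: [25, 25, 25, 25, 5, 5, 5, 5, 1, 1, 1, 1, 1]; 13 cycles in total.
13 cycles on 125: each ℓ→(−1)^(ℓ−1), product (−1)^112 = +1.
Check: (91/125) = +1 by Zolotarev.

+1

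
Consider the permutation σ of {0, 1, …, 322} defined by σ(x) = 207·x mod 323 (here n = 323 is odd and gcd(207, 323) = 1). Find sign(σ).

-1

Trace 74: π^k(74) = [74, 137, 258, 111, 44, 64, 5] for k=0..6.
The orbit structure of x ↦ 207x mod 323: 6 orbits of sizes [144, 144, 16, 9, 9, 1].
Σ(ℓ_i−1) = 323−6 = 317; sign = (−1)^317 = -1.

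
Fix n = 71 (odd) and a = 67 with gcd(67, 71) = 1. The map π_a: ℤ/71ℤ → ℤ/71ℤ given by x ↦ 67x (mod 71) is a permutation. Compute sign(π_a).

Start at x=50: 50 → 13 → 19 → 66 → 20 → 62 → 36 → … (one orbit).
Cycle type of π: 70 + 1; total 2 cycles.
Σ(ℓ_i−1) = 71−2 = 69; sign = (−1)^69 = -1.
Check: (67/71) = -1 by Zolotarev.

-1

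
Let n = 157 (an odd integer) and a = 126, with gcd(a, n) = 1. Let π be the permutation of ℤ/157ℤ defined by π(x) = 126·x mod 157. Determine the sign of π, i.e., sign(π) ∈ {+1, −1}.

+1

Start at x=35: 35 → 14 → 37 → 109 → 75 → 30 → 12 → … (one orbit).
The orbit structure of x ↦ 126x mod 157: 5 orbits of sizes [39, 39, 39, 39, 1].
157 − 5 = 152 transpositions; sign(π) = (−1)^152 = +1.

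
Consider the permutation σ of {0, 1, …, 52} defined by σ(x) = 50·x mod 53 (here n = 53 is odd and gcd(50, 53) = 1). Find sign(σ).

-1

Start at x=14: 14 → 11 → 20 → 46 → 21 → 43 → 30 → … (one orbit).
Cycle type of π: 52 + 1; total 2 cycles.
53 − 2 = 51 transpositions; sign(π) = (−1)^51 = -1.
Zolotarev: (50|53) = -1, matching the cycle-count sign.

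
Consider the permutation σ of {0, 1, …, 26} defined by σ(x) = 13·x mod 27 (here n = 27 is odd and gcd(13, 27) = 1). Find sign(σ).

+1

Trace 19: π^k(19) = [19, 4, 25, 1, 13, 7, 10] for k=0..6.
7 cycles of lengths [9, 9, 3, 3, 1, 1, 1].
7 cycles on 27: each ℓ→(−1)^(ℓ−1), product (−1)^20 = +1.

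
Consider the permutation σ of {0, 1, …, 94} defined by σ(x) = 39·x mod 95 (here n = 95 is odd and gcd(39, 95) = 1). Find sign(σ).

+1

Start at x=39: 39 → 1 → 39 (one orbit).
π_39 has 57 disjoint cycles with lengths [2, 2, 2, 2, 2, 2, 2, 2, 2, 2, 2, 2, 2, 2, 2, 2, 2, 2, 2, 2, 2, 2, 2, 2, 2, 2, 2, 2, 2, 2, 2, 2, 2, 2, 2, 2, 2, 2, 1, 1, 1, 1, 1, 1, 1, 1, 1, 1, 1, 1, 1, 1, 1, 1, 1, 1, 1] on {0,…,94}.
n − c = 95 − 57 = 38; sign = (−1)^38 = +1.
Check: (39/95) = +1 by Zolotarev.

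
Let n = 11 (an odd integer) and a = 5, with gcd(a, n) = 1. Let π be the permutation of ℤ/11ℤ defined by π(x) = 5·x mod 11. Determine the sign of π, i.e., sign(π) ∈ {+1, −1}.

+1

Trace 1: π^k(1) = [1, 5, 3, 4, 9] for k=0..4.
π_5 has 3 disjoint cycles with lengths [5, 5, 1] on {0,…,10}.
sign(π) = (−1)^{n − #cycles} = (−1)^{11−3} = (−1)^8 = +1.
Zolotarev: (5|11) = +1, matching the cycle-count sign.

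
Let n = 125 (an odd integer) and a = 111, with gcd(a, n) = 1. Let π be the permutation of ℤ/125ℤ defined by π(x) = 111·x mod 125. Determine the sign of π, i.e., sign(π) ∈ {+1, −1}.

+1

Trace 91: π^k(91) = [91, 101, 86, 46, 106, 16, 26] for k=0..6.
13 cycles of lengths [25, 25, 25, 25, 5, 5, 5, 5, 1, 1, 1, 1, 1].
13 cycles on 125: each ℓ→(−1)^(ℓ−1), product (−1)^112 = +1.
The Jacobi symbol (111|125) = +1 (Zolotarev) agrees.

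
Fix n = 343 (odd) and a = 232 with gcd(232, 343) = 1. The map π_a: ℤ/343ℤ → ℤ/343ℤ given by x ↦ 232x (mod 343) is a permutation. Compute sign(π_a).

Orbit of 246 under x↦232x: [246, 134, 218, 155, 288, 274, 113]… (length divides ord_343(232)).
Cycle lengths of π_232 on ℤ/343ℤ: [49, 49, 49, 49, 49, 49, 7, 7, 7, 7, 7, 7, 1, 1, 1, 1, 1, 1, 1]; 19 cycles in total.
sign(π) = (−1)^{n − #cycles} = (−1)^{343−19} = (−1)^324 = +1.

+1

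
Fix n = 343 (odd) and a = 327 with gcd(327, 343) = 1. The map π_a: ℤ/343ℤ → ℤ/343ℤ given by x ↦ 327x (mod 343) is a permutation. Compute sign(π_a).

Start at x=114: 114 → 234 → 29 → 222 → 221 → 237 → 324 → … (one orbit).
Cycle lengths of π_327 on ℤ/343ℤ: [294, 42, 6, 1]; 4 cycles in total.
With 4 cycles on 343 points, sign = (−1)^{343−4} = -1.

-1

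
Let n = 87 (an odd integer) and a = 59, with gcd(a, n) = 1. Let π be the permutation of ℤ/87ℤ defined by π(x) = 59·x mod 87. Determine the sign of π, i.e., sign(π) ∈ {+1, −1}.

Trace 1: π^k(1) = [1, 59] for k=0..1.
Decompose π into cycles: lengths [2, 2, 2, 2, 2, 2, 2, 2, 2, 2, 2, 2, 2, 2, 2, 2, 2, 2, 2, 2, 2, 2, 2, 2, 2, 2, 2, 2, 2, 1, 1, 1, 1, 1, 1, 1, 1, 1, 1, 1, 1, 1, 1, 1, 1, 1, 1, 1, 1, 1, 1, 1, 1, 1, 1, 1, 1, 1] (58 cycles, including the fixed point 0).
n − c = 87 − 58 = 29; sign = (−1)^29 = -1.

-1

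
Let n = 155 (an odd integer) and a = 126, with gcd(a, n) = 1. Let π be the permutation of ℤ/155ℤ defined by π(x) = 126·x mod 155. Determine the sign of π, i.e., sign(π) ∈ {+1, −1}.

+1

Trace 1: π^k(1) = [1, 126, 66, 101, 16] for k=0..4.
π_126 has 35 disjoint cycles with lengths [5, 5, 5, 5, 5, 5, 5, 5, 5, 5, 5, 5, 5, 5, 5, 5, 5, 5, 5, 5, 5, 5, 5, 5, 5, 5, 5, 5, 5, 5, 1, 1, 1, 1, 1] on {0,…,154}.
35 cycles on 155: each ℓ→(−1)^(ℓ−1), product (−1)^120 = +1.
Zolotarev: (126|155) = +1, matching the cycle-count sign.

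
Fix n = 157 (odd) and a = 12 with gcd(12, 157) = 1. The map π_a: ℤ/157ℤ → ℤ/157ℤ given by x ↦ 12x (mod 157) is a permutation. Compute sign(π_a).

+1

Orbit of 144 under x↦12x: [144, 1, 12]… (length divides ord_157(12)).
Cycle type of π: 3×52 + 1; total 53 cycles.
Σ(ℓ_i−1) = 157−53 = 104; sign = (−1)^104 = +1.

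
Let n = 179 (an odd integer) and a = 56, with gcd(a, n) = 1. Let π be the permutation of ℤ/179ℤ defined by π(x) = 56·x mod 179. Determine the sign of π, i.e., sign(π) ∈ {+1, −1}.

Trace 45: π^k(45) = [45, 14, 68, 49, 59, 82, 117] for k=0..6.
π_56 has 3 disjoint cycles with lengths [89, 89, 1] on {0,…,178}.
3 cycles on 179: each ℓ→(−1)^(ℓ−1), product (−1)^176 = +1.
Zolotarev: (56|179) = +1, matching the cycle-count sign.

+1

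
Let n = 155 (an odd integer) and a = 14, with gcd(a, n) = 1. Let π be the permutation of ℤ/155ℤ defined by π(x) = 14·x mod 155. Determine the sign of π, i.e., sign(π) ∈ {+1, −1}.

+1

Orbit of 69 under x↦14x: [69, 36, 39, 81, 49, 66, 149]… (length divides ord_155(14)).
π_14 has 9 disjoint cycles with lengths [30, 30, 30, 30, 15, 15, 2, 2, 1] on {0,…,154}.
With 9 cycles on 155 points, sign = (−1)^{155−9} = +1.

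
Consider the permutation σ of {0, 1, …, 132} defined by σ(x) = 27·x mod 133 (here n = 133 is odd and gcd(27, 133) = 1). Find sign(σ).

Start at x=27: 27 → 64 → 132 → 106 → 69 → 1 → 27 (one orbit).
Cycle lengths of π_27 on ℤ/133ℤ: [6, 6, 6, 6, 6, 6, 6, 6, 6, 6, 6, 6, 6, 6, 6, 6, 6, 6, 6, 6, 6, 2, 2, 2, 1]; 25 cycles in total.
Σ(ℓ_i−1) = 133−25 = 108; sign = (−1)^108 = +1.

+1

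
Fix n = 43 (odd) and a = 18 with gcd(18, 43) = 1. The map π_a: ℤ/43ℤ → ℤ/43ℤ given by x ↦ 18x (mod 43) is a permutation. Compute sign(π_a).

Orbit of 41 under x↦18x: [41, 7, 40, 32, 17, 5, 4]… (length divides ord_43(18)).
The orbit structure of x ↦ 18x mod 43: 2 orbits of sizes [42, 1].
2 cycles on 43: each ℓ→(−1)^(ℓ−1), product (−1)^41 = -1.

-1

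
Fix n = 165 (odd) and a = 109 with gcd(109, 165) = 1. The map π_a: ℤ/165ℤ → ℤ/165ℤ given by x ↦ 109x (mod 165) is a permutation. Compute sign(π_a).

-1

Start at x=1: 1 → 109 → 1 (one orbit).
Decompose π into cycles: lengths [2, 2, 2, 2, 2, 2, 2, 2, 2, 2, 2, 2, 2, 2, 2, 2, 2, 2, 2, 2, 2, 2, 2, 2, 2, 2, 2, 2, 2, 2, 2, 2, 2, 2, 2, 2, 2, 2, 2, 2, 2, 2, 2, 2, 2, 2, 2, 2, 2, 2, 2, 2, 2, 2, 2, 2, 2, 2, 2, 2, 2, 2, 2, 2, 2, 2, 2, 2, 2, 2, 2, 2, 2, 2, 2, 2, 2, 2, 2, 2, 2, 1, 1, 1] (84 cycles, including the fixed point 0).
With 84 cycles on 165 points, sign = (−1)^{165−84} = -1.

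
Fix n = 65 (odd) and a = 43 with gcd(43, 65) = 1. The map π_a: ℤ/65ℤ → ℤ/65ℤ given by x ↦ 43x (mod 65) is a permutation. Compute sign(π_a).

-1

Start at x=23: 23 → 14 → 17 → 16 → 38 → 9 → 62 → … (one orbit).
The orbit structure of x ↦ 43x mod 65: 8 orbits of sizes [12, 12, 12, 12, 6, 6, 4, 1].
Σ(ℓ_i−1) = 65−8 = 57; sign = (−1)^57 = -1.
Check: (43/65) = -1 by Zolotarev.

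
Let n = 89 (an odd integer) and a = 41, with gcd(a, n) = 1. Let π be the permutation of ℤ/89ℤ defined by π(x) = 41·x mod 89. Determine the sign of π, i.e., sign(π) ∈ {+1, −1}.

Orbit of 6 under x↦41x: [6, 68, 29, 32, 66, 36, 52]… (length divides ord_89(41)).
Cycle type of π: 88 + 1; total 2 cycles.
sign(π) = (−1)^{n − #cycles} = (−1)^{89−2} = (−1)^87 = -1.
Via Zolotarev, sign(π_{41}) = (41|89) = -1.

-1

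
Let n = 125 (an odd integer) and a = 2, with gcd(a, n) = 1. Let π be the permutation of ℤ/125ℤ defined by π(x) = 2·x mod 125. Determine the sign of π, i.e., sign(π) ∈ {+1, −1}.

Trace 74: π^k(74) = [74, 23, 46, 92, 59, 118, 111] for k=0..6.
The orbit structure of x ↦ 2x mod 125: 4 orbits of sizes [100, 20, 4, 1].
125 − 4 = 121 transpositions; sign(π) = (−1)^121 = -1.
Zolotarev: (2|125) = -1, matching the cycle-count sign.

-1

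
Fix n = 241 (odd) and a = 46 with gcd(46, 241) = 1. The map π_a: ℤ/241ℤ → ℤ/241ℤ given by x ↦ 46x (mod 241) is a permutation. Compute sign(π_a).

Trace 210: π^k(210) = [210, 20, 197, 145, 163, 27, 37] for k=0..6.
Decompose π into cycles: lengths [240, 1] (2 cycles, including the fixed point 0).
sign(π) = (−1)^{n − #cycles} = (−1)^{241−2} = (−1)^239 = -1.

-1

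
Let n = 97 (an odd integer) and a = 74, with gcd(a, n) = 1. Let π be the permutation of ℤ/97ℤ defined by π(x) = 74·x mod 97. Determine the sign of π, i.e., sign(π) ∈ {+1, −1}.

-1

Trace 44: π^k(44) = [44, 55, 93, 92, 18, 71, 16] for k=0..6.
The orbit structure of x ↦ 74x mod 97: 2 orbits of sizes [96, 1].
Σ(ℓ_i−1) = 97−2 = 95; sign = (−1)^95 = -1.
The Jacobi symbol (74|97) = -1 (Zolotarev) agrees.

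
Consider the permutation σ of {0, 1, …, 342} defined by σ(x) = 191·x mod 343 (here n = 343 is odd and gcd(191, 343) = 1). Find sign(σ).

+1

Start at x=242: 242 → 260 → 268 → 81 → 36 → 16 → 312 → … (one orbit).
Decompose π into cycles: lengths [147, 147, 21, 21, 3, 3, 1] (7 cycles, including the fixed point 0).
Σ(ℓ_i−1) = 343−7 = 336; sign = (−1)^336 = +1.
The Jacobi symbol (191|343) = +1 (Zolotarev) agrees.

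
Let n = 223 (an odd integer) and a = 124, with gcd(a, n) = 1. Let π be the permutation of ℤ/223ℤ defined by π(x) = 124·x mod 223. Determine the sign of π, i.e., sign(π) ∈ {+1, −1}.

+1

Orbit of 15 under x↦124x: [15, 76, 58, 56, 31, 53, 105]… (length divides ord_223(124)).
Decompose π into cycles: lengths [111, 111, 1] (3 cycles, including the fixed point 0).
223 − 3 = 220 transpositions; sign(π) = (−1)^220 = +1.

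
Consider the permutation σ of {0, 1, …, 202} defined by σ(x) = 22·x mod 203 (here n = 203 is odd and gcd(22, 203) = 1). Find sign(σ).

+1

Start at x=197: 197 → 71 → 141 → 57 → 36 → 183 → 169 → … (one orbit).
Decompose π into cycles: lengths [14, 14, 14, 14, 14, 14, 14, 14, 14, 14, 14, 14, 14, 14, 1, 1, 1, 1, 1, 1, 1] (21 cycles, including the fixed point 0).
Σ(ℓ_i−1) = 203−21 = 182; sign = (−1)^182 = +1.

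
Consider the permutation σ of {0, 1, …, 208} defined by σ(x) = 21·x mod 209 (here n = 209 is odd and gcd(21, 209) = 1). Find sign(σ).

Start at x=111: 111 → 32 → 45 → 109 → 199 → 208 → 188 → … (one orbit).
Cycle type of π: 18×11 + 2×5 + 1; total 17 cycles.
sign(π) = (−1)^{n − #cycles} = (−1)^{209−17} = (−1)^192 = +1.

+1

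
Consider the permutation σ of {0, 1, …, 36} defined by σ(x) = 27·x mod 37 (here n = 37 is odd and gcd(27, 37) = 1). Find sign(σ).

Trace 10: π^k(10) = [10, 11, 1, 27, 26, 36] for k=0..5.
Cycle type of π: 6×6 + 1; total 7 cycles.
sign(π) = (−1)^{n − #cycles} = (−1)^{37−7} = (−1)^30 = +1.
Check: (27/37) = +1 by Zolotarev.

+1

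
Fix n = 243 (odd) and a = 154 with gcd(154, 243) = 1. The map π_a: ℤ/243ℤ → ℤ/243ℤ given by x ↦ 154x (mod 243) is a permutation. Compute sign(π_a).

Trace 91: π^k(91) = [91, 163, 73, 64, 136, 46, 37] for k=0..6.
Decompose π into cycles: lengths [27, 27, 27, 27, 27, 27, 9, 9, 9, 9, 9, 9, 3, 3, 3, 3, 3, 3, 1, 1, 1, 1, 1, 1, 1, 1, 1] (27 cycles, including the fixed point 0).
27 cycles on 243: each ℓ→(−1)^(ℓ−1), product (−1)^216 = +1.
The Jacobi symbol (154|243) = +1 (Zolotarev) agrees.

+1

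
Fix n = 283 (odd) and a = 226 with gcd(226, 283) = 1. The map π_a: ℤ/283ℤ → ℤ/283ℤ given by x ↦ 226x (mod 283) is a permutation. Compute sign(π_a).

Orbit of 13 under x↦226x: [13, 108, 70, 255, 181, 154, 278]… (length divides ord_283(226)).
Cycle type of π: 282 + 1; total 2 cycles.
n − c = 283 − 2 = 281; sign = (−1)^281 = -1.
The Jacobi symbol (226|283) = -1 (Zolotarev) agrees.

-1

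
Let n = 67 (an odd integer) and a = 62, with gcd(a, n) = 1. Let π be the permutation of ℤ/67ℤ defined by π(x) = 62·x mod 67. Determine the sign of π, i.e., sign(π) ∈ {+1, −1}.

+1

Orbit of 1 under x↦62x: [1, 62, 25, 9, 22, 24, 14]… (length divides ord_67(62)).
Cycle type of π: 11×6 + 1; total 7 cycles.
Σ(ℓ_i−1) = 67−7 = 60; sign = (−1)^60 = +1.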